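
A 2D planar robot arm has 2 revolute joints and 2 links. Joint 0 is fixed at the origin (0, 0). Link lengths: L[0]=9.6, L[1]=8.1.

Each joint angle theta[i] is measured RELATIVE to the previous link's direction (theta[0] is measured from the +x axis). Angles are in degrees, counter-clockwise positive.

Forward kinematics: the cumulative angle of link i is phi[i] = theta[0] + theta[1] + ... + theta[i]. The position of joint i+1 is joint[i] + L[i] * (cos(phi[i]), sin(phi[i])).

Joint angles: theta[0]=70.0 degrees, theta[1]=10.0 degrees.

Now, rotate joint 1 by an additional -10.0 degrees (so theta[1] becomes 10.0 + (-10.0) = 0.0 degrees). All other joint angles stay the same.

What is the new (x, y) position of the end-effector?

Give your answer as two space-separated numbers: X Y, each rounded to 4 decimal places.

joint[0] = (0.0000, 0.0000)  (base)
link 0: phi[0] = 70 = 70 deg
  cos(70 deg) = 0.3420, sin(70 deg) = 0.9397
  joint[1] = (0.0000, 0.0000) + 9.6 * (0.3420, 0.9397) = (0.0000 + 3.2834, 0.0000 + 9.0210) = (3.2834, 9.0210)
link 1: phi[1] = 70 + 0 = 70 deg
  cos(70 deg) = 0.3420, sin(70 deg) = 0.9397
  joint[2] = (3.2834, 9.0210) + 8.1 * (0.3420, 0.9397) = (3.2834 + 2.7704, 9.0210 + 7.6115) = (6.0538, 16.6326)
End effector: (6.0538, 16.6326)

Answer: 6.0538 16.6326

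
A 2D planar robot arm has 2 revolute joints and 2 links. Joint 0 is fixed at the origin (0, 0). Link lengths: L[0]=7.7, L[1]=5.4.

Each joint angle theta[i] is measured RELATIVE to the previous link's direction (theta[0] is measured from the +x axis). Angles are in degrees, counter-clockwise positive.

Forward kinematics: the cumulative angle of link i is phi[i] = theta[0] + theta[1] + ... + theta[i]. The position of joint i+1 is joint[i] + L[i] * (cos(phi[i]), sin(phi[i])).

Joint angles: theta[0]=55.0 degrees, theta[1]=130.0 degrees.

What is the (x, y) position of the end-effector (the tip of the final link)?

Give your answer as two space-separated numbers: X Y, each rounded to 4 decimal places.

Answer: -0.9629 5.8368

Derivation:
joint[0] = (0.0000, 0.0000)  (base)
link 0: phi[0] = 55 = 55 deg
  cos(55 deg) = 0.5736, sin(55 deg) = 0.8192
  joint[1] = (0.0000, 0.0000) + 7.7 * (0.5736, 0.8192) = (0.0000 + 4.4165, 0.0000 + 6.3075) = (4.4165, 6.3075)
link 1: phi[1] = 55 + 130 = 185 deg
  cos(185 deg) = -0.9962, sin(185 deg) = -0.0872
  joint[2] = (4.4165, 6.3075) + 5.4 * (-0.9962, -0.0872) = (4.4165 + -5.3795, 6.3075 + -0.4706) = (-0.9629, 5.8368)
End effector: (-0.9629, 5.8368)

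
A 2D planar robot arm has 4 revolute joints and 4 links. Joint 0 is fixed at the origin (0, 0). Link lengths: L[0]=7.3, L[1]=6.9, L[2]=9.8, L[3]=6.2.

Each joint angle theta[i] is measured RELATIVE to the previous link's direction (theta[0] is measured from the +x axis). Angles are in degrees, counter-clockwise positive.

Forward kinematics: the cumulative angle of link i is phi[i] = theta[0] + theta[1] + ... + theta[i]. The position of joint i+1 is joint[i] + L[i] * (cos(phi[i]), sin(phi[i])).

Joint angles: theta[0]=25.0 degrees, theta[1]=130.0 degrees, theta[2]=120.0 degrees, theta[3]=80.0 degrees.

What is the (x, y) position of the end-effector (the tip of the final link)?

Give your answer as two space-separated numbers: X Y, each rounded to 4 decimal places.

Answer: 7.3931 -4.3019

Derivation:
joint[0] = (0.0000, 0.0000)  (base)
link 0: phi[0] = 25 = 25 deg
  cos(25 deg) = 0.9063, sin(25 deg) = 0.4226
  joint[1] = (0.0000, 0.0000) + 7.3 * (0.9063, 0.4226) = (0.0000 + 6.6160, 0.0000 + 3.0851) = (6.6160, 3.0851)
link 1: phi[1] = 25 + 130 = 155 deg
  cos(155 deg) = -0.9063, sin(155 deg) = 0.4226
  joint[2] = (6.6160, 3.0851) + 6.9 * (-0.9063, 0.4226) = (6.6160 + -6.2535, 3.0851 + 2.9161) = (0.3625, 6.0012)
link 2: phi[2] = 25 + 130 + 120 = 275 deg
  cos(275 deg) = 0.0872, sin(275 deg) = -0.9962
  joint[3] = (0.3625, 6.0012) + 9.8 * (0.0872, -0.9962) = (0.3625 + 0.8541, 6.0012 + -9.7627) = (1.2166, -3.7615)
link 3: phi[3] = 25 + 130 + 120 + 80 = 355 deg
  cos(355 deg) = 0.9962, sin(355 deg) = -0.0872
  joint[4] = (1.2166, -3.7615) + 6.2 * (0.9962, -0.0872) = (1.2166 + 6.1764, -3.7615 + -0.5404) = (7.3931, -4.3019)
End effector: (7.3931, -4.3019)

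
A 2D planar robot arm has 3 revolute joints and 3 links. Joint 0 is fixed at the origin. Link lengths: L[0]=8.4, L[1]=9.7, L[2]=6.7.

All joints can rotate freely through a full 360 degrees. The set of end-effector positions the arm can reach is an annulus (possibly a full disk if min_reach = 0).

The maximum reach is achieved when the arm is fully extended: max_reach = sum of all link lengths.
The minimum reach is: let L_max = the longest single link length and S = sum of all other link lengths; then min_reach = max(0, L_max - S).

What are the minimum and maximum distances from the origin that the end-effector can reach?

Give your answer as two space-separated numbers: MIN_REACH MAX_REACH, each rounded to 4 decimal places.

Answer: 0.0000 24.8000

Derivation:
Link lengths: [8.4, 9.7, 6.7]
max_reach = 8.4 + 9.7 + 6.7 = 24.8
L_max = max([8.4, 9.7, 6.7]) = 9.7
S (sum of others) = 24.8 - 9.7 = 15.1
min_reach = max(0, 9.7 - 15.1) = max(0, -5.4) = 0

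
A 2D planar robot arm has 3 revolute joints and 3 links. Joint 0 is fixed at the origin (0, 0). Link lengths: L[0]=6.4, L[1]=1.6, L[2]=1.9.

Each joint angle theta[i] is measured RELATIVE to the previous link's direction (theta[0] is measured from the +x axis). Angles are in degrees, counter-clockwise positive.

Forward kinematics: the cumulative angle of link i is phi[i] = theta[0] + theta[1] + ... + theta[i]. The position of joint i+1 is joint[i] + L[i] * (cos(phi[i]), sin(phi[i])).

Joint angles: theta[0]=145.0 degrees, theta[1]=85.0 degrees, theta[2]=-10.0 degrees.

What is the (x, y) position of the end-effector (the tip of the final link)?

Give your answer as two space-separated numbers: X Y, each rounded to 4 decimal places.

joint[0] = (0.0000, 0.0000)  (base)
link 0: phi[0] = 145 = 145 deg
  cos(145 deg) = -0.8192, sin(145 deg) = 0.5736
  joint[1] = (0.0000, 0.0000) + 6.4 * (-0.8192, 0.5736) = (0.0000 + -5.2426, 0.0000 + 3.6709) = (-5.2426, 3.6709)
link 1: phi[1] = 145 + 85 = 230 deg
  cos(230 deg) = -0.6428, sin(230 deg) = -0.7660
  joint[2] = (-5.2426, 3.6709) + 1.6 * (-0.6428, -0.7660) = (-5.2426 + -1.0285, 3.6709 + -1.2257) = (-6.2710, 2.4452)
link 2: phi[2] = 145 + 85 + -10 = 220 deg
  cos(220 deg) = -0.7660, sin(220 deg) = -0.6428
  joint[3] = (-6.2710, 2.4452) + 1.9 * (-0.7660, -0.6428) = (-6.2710 + -1.4555, 2.4452 + -1.2213) = (-7.7265, 1.2239)
End effector: (-7.7265, 1.2239)

Answer: -7.7265 1.2239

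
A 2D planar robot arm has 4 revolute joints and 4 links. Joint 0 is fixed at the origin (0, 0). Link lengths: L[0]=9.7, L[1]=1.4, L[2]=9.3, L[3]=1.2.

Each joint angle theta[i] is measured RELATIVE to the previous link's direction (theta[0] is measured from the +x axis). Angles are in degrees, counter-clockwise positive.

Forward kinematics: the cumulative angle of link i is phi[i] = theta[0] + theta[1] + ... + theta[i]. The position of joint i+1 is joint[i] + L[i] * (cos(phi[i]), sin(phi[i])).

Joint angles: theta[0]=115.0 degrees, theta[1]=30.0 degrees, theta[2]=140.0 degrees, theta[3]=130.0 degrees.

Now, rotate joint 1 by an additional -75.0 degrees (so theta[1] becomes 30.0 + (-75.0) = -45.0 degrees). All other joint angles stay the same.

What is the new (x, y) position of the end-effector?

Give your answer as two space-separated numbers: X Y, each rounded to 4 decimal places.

Answer: -10.5470 5.0463

Derivation:
joint[0] = (0.0000, 0.0000)  (base)
link 0: phi[0] = 115 = 115 deg
  cos(115 deg) = -0.4226, sin(115 deg) = 0.9063
  joint[1] = (0.0000, 0.0000) + 9.7 * (-0.4226, 0.9063) = (0.0000 + -4.0994, 0.0000 + 8.7912) = (-4.0994, 8.7912)
link 1: phi[1] = 115 + -45 = 70 deg
  cos(70 deg) = 0.3420, sin(70 deg) = 0.9397
  joint[2] = (-4.0994, 8.7912) + 1.4 * (0.3420, 0.9397) = (-4.0994 + 0.4788, 8.7912 + 1.3156) = (-3.6206, 10.1068)
link 2: phi[2] = 115 + -45 + 140 = 210 deg
  cos(210 deg) = -0.8660, sin(210 deg) = -0.5000
  joint[3] = (-3.6206, 10.1068) + 9.3 * (-0.8660, -0.5000) = (-3.6206 + -8.0540, 10.1068 + -4.6500) = (-11.6746, 5.4568)
link 3: phi[3] = 115 + -45 + 140 + 130 = 340 deg
  cos(340 deg) = 0.9397, sin(340 deg) = -0.3420
  joint[4] = (-11.6746, 5.4568) + 1.2 * (0.9397, -0.3420) = (-11.6746 + 1.1276, 5.4568 + -0.4104) = (-10.5470, 5.0463)
End effector: (-10.5470, 5.0463)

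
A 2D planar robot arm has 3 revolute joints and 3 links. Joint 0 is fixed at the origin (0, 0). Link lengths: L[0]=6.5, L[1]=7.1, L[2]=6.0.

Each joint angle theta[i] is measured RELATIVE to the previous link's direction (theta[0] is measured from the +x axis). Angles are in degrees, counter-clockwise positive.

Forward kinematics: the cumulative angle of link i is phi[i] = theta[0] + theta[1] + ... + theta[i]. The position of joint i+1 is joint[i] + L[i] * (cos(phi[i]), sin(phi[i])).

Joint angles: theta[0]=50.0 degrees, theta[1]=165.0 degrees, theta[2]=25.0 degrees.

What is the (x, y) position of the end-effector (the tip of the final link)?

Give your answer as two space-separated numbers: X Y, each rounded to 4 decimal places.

Answer: -4.6379 -4.2893

Derivation:
joint[0] = (0.0000, 0.0000)  (base)
link 0: phi[0] = 50 = 50 deg
  cos(50 deg) = 0.6428, sin(50 deg) = 0.7660
  joint[1] = (0.0000, 0.0000) + 6.5 * (0.6428, 0.7660) = (0.0000 + 4.1781, 0.0000 + 4.9793) = (4.1781, 4.9793)
link 1: phi[1] = 50 + 165 = 215 deg
  cos(215 deg) = -0.8192, sin(215 deg) = -0.5736
  joint[2] = (4.1781, 4.9793) + 7.1 * (-0.8192, -0.5736) = (4.1781 + -5.8160, 4.9793 + -4.0724) = (-1.6379, 0.9069)
link 2: phi[2] = 50 + 165 + 25 = 240 deg
  cos(240 deg) = -0.5000, sin(240 deg) = -0.8660
  joint[3] = (-1.6379, 0.9069) + 6 * (-0.5000, -0.8660) = (-1.6379 + -3.0000, 0.9069 + -5.1962) = (-4.6379, -4.2893)
End effector: (-4.6379, -4.2893)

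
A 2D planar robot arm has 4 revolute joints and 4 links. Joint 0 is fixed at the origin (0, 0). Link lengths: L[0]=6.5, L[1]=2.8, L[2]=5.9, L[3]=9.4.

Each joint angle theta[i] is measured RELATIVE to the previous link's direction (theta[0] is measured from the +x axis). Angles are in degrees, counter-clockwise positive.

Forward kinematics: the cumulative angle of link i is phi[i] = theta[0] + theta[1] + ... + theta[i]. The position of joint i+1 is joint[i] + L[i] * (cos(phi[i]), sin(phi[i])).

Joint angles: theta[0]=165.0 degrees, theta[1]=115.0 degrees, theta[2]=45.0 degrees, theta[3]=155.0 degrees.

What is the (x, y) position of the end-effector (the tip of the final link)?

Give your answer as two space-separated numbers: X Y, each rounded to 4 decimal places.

Answer: -5.6593 3.6814

Derivation:
joint[0] = (0.0000, 0.0000)  (base)
link 0: phi[0] = 165 = 165 deg
  cos(165 deg) = -0.9659, sin(165 deg) = 0.2588
  joint[1] = (0.0000, 0.0000) + 6.5 * (-0.9659, 0.2588) = (0.0000 + -6.2785, 0.0000 + 1.6823) = (-6.2785, 1.6823)
link 1: phi[1] = 165 + 115 = 280 deg
  cos(280 deg) = 0.1736, sin(280 deg) = -0.9848
  joint[2] = (-6.2785, 1.6823) + 2.8 * (0.1736, -0.9848) = (-6.2785 + 0.4862, 1.6823 + -2.7575) = (-5.7923, -1.0751)
link 2: phi[2] = 165 + 115 + 45 = 325 deg
  cos(325 deg) = 0.8192, sin(325 deg) = -0.5736
  joint[3] = (-5.7923, -1.0751) + 5.9 * (0.8192, -0.5736) = (-5.7923 + 4.8330, -1.0751 + -3.3841) = (-0.9593, -4.4592)
link 3: phi[3] = 165 + 115 + 45 + 155 = 480 deg
  cos(480 deg) = -0.5000, sin(480 deg) = 0.8660
  joint[4] = (-0.9593, -4.4592) + 9.4 * (-0.5000, 0.8660) = (-0.9593 + -4.7000, -4.4592 + 8.1406) = (-5.6593, 3.6814)
End effector: (-5.6593, 3.6814)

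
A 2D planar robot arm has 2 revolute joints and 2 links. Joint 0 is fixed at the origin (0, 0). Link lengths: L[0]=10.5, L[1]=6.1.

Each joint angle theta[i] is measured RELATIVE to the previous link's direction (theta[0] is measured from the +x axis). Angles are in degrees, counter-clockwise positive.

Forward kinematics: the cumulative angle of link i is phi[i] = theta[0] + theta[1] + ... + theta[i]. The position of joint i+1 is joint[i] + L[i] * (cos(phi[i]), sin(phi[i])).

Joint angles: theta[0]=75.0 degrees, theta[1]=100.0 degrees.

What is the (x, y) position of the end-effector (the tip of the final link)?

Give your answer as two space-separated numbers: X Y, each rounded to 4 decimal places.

Answer: -3.3592 10.6739

Derivation:
joint[0] = (0.0000, 0.0000)  (base)
link 0: phi[0] = 75 = 75 deg
  cos(75 deg) = 0.2588, sin(75 deg) = 0.9659
  joint[1] = (0.0000, 0.0000) + 10.5 * (0.2588, 0.9659) = (0.0000 + 2.7176, 0.0000 + 10.1422) = (2.7176, 10.1422)
link 1: phi[1] = 75 + 100 = 175 deg
  cos(175 deg) = -0.9962, sin(175 deg) = 0.0872
  joint[2] = (2.7176, 10.1422) + 6.1 * (-0.9962, 0.0872) = (2.7176 + -6.0768, 10.1422 + 0.5317) = (-3.3592, 10.6739)
End effector: (-3.3592, 10.6739)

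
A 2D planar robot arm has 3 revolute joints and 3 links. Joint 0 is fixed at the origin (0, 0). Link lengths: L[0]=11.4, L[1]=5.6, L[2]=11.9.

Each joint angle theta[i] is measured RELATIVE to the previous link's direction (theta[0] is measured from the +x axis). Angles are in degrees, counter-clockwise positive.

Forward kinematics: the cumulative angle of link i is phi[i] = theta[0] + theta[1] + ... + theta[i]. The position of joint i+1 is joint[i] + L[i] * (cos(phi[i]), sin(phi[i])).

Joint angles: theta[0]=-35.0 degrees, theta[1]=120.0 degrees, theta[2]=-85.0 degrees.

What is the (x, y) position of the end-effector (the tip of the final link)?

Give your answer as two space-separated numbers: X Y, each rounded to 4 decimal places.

joint[0] = (0.0000, 0.0000)  (base)
link 0: phi[0] = -35 = -35 deg
  cos(-35 deg) = 0.8192, sin(-35 deg) = -0.5736
  joint[1] = (0.0000, 0.0000) + 11.4 * (0.8192, -0.5736) = (0.0000 + 9.3383, 0.0000 + -6.5388) = (9.3383, -6.5388)
link 1: phi[1] = -35 + 120 = 85 deg
  cos(85 deg) = 0.0872, sin(85 deg) = 0.9962
  joint[2] = (9.3383, -6.5388) + 5.6 * (0.0872, 0.9962) = (9.3383 + 0.4881, -6.5388 + 5.5787) = (9.8264, -0.9601)
link 2: phi[2] = -35 + 120 + -85 = 0 deg
  cos(0 deg) = 1.0000, sin(0 deg) = 0.0000
  joint[3] = (9.8264, -0.9601) + 11.9 * (1.0000, 0.0000) = (9.8264 + 11.9000, -0.9601 + 0.0000) = (21.7264, -0.9601)
End effector: (21.7264, -0.9601)

Answer: 21.7264 -0.9601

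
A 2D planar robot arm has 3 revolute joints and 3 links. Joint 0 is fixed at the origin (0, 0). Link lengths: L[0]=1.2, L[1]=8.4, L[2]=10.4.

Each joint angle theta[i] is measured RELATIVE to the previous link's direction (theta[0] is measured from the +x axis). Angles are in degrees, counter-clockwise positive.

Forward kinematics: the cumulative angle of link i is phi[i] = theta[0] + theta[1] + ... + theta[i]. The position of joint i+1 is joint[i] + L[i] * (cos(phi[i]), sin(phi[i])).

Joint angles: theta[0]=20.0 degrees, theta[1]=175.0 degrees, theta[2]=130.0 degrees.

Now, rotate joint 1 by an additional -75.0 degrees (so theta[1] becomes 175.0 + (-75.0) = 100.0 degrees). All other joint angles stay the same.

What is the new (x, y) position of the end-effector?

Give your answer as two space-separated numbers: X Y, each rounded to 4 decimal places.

joint[0] = (0.0000, 0.0000)  (base)
link 0: phi[0] = 20 = 20 deg
  cos(20 deg) = 0.9397, sin(20 deg) = 0.3420
  joint[1] = (0.0000, 0.0000) + 1.2 * (0.9397, 0.3420) = (0.0000 + 1.1276, 0.0000 + 0.4104) = (1.1276, 0.4104)
link 1: phi[1] = 20 + 100 = 120 deg
  cos(120 deg) = -0.5000, sin(120 deg) = 0.8660
  joint[2] = (1.1276, 0.4104) + 8.4 * (-0.5000, 0.8660) = (1.1276 + -4.2000, 0.4104 + 7.2746) = (-3.0724, 7.6850)
link 2: phi[2] = 20 + 100 + 130 = 250 deg
  cos(250 deg) = -0.3420, sin(250 deg) = -0.9397
  joint[3] = (-3.0724, 7.6850) + 10.4 * (-0.3420, -0.9397) = (-3.0724 + -3.5570, 7.6850 + -9.7728) = (-6.6294, -2.0878)
End effector: (-6.6294, -2.0878)

Answer: -6.6294 -2.0878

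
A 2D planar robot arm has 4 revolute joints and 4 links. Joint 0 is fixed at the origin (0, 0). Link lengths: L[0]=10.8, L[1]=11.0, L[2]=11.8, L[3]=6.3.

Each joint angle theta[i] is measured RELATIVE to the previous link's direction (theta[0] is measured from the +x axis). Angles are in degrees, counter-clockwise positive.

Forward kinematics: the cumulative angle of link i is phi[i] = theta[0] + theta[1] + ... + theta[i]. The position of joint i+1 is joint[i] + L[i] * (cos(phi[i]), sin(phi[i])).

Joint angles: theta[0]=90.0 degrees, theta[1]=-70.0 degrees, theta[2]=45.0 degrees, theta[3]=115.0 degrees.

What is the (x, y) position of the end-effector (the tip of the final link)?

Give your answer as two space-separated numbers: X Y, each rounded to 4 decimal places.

joint[0] = (0.0000, 0.0000)  (base)
link 0: phi[0] = 90 = 90 deg
  cos(90 deg) = 0.0000, sin(90 deg) = 1.0000
  joint[1] = (0.0000, 0.0000) + 10.8 * (0.0000, 1.0000) = (0.0000 + 0.0000, 0.0000 + 10.8000) = (0.0000, 10.8000)
link 1: phi[1] = 90 + -70 = 20 deg
  cos(20 deg) = 0.9397, sin(20 deg) = 0.3420
  joint[2] = (0.0000, 10.8000) + 11 * (0.9397, 0.3420) = (0.0000 + 10.3366, 10.8000 + 3.7622) = (10.3366, 14.5622)
link 2: phi[2] = 90 + -70 + 45 = 65 deg
  cos(65 deg) = 0.4226, sin(65 deg) = 0.9063
  joint[3] = (10.3366, 14.5622) + 11.8 * (0.4226, 0.9063) = (10.3366 + 4.9869, 14.5622 + 10.6944) = (15.3235, 25.2567)
link 3: phi[3] = 90 + -70 + 45 + 115 = 180 deg
  cos(180 deg) = -1.0000, sin(180 deg) = 0.0000
  joint[4] = (15.3235, 25.2567) + 6.3 * (-1.0000, 0.0000) = (15.3235 + -6.3000, 25.2567 + 0.0000) = (9.0235, 25.2567)
End effector: (9.0235, 25.2567)

Answer: 9.0235 25.2567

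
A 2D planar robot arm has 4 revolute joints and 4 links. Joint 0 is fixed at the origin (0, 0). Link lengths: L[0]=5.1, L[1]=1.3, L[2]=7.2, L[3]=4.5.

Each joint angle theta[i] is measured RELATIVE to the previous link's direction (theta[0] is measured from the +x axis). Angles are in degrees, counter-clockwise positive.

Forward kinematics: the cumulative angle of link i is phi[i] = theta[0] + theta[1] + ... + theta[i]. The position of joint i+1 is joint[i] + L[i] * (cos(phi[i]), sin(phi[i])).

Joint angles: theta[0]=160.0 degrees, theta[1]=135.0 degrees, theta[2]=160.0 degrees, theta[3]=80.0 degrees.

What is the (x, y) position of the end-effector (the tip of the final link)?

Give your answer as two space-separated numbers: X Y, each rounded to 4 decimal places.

joint[0] = (0.0000, 0.0000)  (base)
link 0: phi[0] = 160 = 160 deg
  cos(160 deg) = -0.9397, sin(160 deg) = 0.3420
  joint[1] = (0.0000, 0.0000) + 5.1 * (-0.9397, 0.3420) = (0.0000 + -4.7924, 0.0000 + 1.7443) = (-4.7924, 1.7443)
link 1: phi[1] = 160 + 135 = 295 deg
  cos(295 deg) = 0.4226, sin(295 deg) = -0.9063
  joint[2] = (-4.7924, 1.7443) + 1.3 * (0.4226, -0.9063) = (-4.7924 + 0.5494, 1.7443 + -1.1782) = (-4.2430, 0.5661)
link 2: phi[2] = 160 + 135 + 160 = 455 deg
  cos(455 deg) = -0.0872, sin(455 deg) = 0.9962
  joint[3] = (-4.2430, 0.5661) + 7.2 * (-0.0872, 0.9962) = (-4.2430 + -0.6275, 0.5661 + 7.1726) = (-4.8705, 7.7387)
link 3: phi[3] = 160 + 135 + 160 + 80 = 535 deg
  cos(535 deg) = -0.9962, sin(535 deg) = 0.0872
  joint[4] = (-4.8705, 7.7387) + 4.5 * (-0.9962, 0.0872) = (-4.8705 + -4.4829, 7.7387 + 0.3922) = (-9.3534, 8.1309)
End effector: (-9.3534, 8.1309)

Answer: -9.3534 8.1309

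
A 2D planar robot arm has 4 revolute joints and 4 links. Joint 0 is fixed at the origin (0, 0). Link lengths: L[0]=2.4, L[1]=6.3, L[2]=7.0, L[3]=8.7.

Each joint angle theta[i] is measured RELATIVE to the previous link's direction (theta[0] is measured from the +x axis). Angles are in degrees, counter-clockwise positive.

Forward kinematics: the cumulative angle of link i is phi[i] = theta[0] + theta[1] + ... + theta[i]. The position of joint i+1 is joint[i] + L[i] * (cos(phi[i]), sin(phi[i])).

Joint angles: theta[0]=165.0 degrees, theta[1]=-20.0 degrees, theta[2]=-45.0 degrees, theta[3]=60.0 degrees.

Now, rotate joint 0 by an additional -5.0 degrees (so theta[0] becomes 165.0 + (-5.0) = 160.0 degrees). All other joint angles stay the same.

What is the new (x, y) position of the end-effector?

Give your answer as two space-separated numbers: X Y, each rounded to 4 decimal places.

joint[0] = (0.0000, 0.0000)  (base)
link 0: phi[0] = 160 = 160 deg
  cos(160 deg) = -0.9397, sin(160 deg) = 0.3420
  joint[1] = (0.0000, 0.0000) + 2.4 * (-0.9397, 0.3420) = (0.0000 + -2.2553, 0.0000 + 0.8208) = (-2.2553, 0.8208)
link 1: phi[1] = 160 + -20 = 140 deg
  cos(140 deg) = -0.7660, sin(140 deg) = 0.6428
  joint[2] = (-2.2553, 0.8208) + 6.3 * (-0.7660, 0.6428) = (-2.2553 + -4.8261, 0.8208 + 4.0496) = (-7.0813, 4.8704)
link 2: phi[2] = 160 + -20 + -45 = 95 deg
  cos(95 deg) = -0.0872, sin(95 deg) = 0.9962
  joint[3] = (-7.0813, 4.8704) + 7 * (-0.0872, 0.9962) = (-7.0813 + -0.6101, 4.8704 + 6.9734) = (-7.6914, 11.8438)
link 3: phi[3] = 160 + -20 + -45 + 60 = 155 deg
  cos(155 deg) = -0.9063, sin(155 deg) = 0.4226
  joint[4] = (-7.6914, 11.8438) + 8.7 * (-0.9063, 0.4226) = (-7.6914 + -7.8849, 11.8438 + 3.6768) = (-15.5763, 15.5206)
End effector: (-15.5763, 15.5206)

Answer: -15.5763 15.5206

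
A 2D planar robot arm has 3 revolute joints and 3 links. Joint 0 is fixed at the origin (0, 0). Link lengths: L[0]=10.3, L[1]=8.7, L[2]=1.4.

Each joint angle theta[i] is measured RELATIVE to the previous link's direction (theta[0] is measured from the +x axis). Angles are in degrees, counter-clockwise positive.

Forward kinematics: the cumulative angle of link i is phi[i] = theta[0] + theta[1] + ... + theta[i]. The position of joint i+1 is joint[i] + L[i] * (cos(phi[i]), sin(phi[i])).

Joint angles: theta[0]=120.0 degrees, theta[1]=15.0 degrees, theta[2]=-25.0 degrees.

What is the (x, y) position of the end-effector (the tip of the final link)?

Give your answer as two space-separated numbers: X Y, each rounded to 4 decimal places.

joint[0] = (0.0000, 0.0000)  (base)
link 0: phi[0] = 120 = 120 deg
  cos(120 deg) = -0.5000, sin(120 deg) = 0.8660
  joint[1] = (0.0000, 0.0000) + 10.3 * (-0.5000, 0.8660) = (0.0000 + -5.1500, 0.0000 + 8.9201) = (-5.1500, 8.9201)
link 1: phi[1] = 120 + 15 = 135 deg
  cos(135 deg) = -0.7071, sin(135 deg) = 0.7071
  joint[2] = (-5.1500, 8.9201) + 8.7 * (-0.7071, 0.7071) = (-5.1500 + -6.1518, 8.9201 + 6.1518) = (-11.3018, 15.0719)
link 2: phi[2] = 120 + 15 + -25 = 110 deg
  cos(110 deg) = -0.3420, sin(110 deg) = 0.9397
  joint[3] = (-11.3018, 15.0719) + 1.4 * (-0.3420, 0.9397) = (-11.3018 + -0.4788, 15.0719 + 1.3156) = (-11.7807, 16.3875)
End effector: (-11.7807, 16.3875)

Answer: -11.7807 16.3875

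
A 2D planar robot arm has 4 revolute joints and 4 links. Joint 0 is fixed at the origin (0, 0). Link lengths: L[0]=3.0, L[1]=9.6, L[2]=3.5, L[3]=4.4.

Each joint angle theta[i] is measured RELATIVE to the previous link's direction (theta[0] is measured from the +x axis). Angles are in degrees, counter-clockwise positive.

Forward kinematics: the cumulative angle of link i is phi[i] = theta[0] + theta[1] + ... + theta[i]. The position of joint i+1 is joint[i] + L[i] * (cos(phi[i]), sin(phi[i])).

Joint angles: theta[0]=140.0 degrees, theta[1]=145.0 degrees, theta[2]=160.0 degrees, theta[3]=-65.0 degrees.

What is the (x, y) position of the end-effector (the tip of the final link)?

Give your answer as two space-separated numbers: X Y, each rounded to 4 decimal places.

joint[0] = (0.0000, 0.0000)  (base)
link 0: phi[0] = 140 = 140 deg
  cos(140 deg) = -0.7660, sin(140 deg) = 0.6428
  joint[1] = (0.0000, 0.0000) + 3 * (-0.7660, 0.6428) = (0.0000 + -2.2981, 0.0000 + 1.9284) = (-2.2981, 1.9284)
link 1: phi[1] = 140 + 145 = 285 deg
  cos(285 deg) = 0.2588, sin(285 deg) = -0.9659
  joint[2] = (-2.2981, 1.9284) + 9.6 * (0.2588, -0.9659) = (-2.2981 + 2.4847, 1.9284 + -9.2729) = (0.1865, -7.3445)
link 2: phi[2] = 140 + 145 + 160 = 445 deg
  cos(445 deg) = 0.0872, sin(445 deg) = 0.9962
  joint[3] = (0.1865, -7.3445) + 3.5 * (0.0872, 0.9962) = (0.1865 + 0.3050, -7.3445 + 3.4867) = (0.4916, -3.8578)
link 3: phi[3] = 140 + 145 + 160 + -65 = 380 deg
  cos(380 deg) = 0.9397, sin(380 deg) = 0.3420
  joint[4] = (0.4916, -3.8578) + 4.4 * (0.9397, 0.3420) = (0.4916 + 4.1346, -3.8578 + 1.5049) = (4.6262, -2.3530)
End effector: (4.6262, -2.3530)

Answer: 4.6262 -2.3530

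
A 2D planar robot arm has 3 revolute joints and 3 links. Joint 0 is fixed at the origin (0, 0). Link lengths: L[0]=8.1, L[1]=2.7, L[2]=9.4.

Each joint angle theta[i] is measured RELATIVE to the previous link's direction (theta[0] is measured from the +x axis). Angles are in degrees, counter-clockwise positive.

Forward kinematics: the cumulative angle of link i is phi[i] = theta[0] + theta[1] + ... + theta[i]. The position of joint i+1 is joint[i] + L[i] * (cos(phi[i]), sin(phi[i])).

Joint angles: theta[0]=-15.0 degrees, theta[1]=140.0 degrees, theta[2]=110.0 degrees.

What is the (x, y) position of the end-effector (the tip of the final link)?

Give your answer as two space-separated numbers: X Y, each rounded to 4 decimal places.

Answer: 0.8837 -7.5848

Derivation:
joint[0] = (0.0000, 0.0000)  (base)
link 0: phi[0] = -15 = -15 deg
  cos(-15 deg) = 0.9659, sin(-15 deg) = -0.2588
  joint[1] = (0.0000, 0.0000) + 8.1 * (0.9659, -0.2588) = (0.0000 + 7.8240, 0.0000 + -2.0964) = (7.8240, -2.0964)
link 1: phi[1] = -15 + 140 = 125 deg
  cos(125 deg) = -0.5736, sin(125 deg) = 0.8192
  joint[2] = (7.8240, -2.0964) + 2.7 * (-0.5736, 0.8192) = (7.8240 + -1.5487, -2.0964 + 2.2117) = (6.2753, 0.1153)
link 2: phi[2] = -15 + 140 + 110 = 235 deg
  cos(235 deg) = -0.5736, sin(235 deg) = -0.8192
  joint[3] = (6.2753, 0.1153) + 9.4 * (-0.5736, -0.8192) = (6.2753 + -5.3916, 0.1153 + -7.7000) = (0.8837, -7.5848)
End effector: (0.8837, -7.5848)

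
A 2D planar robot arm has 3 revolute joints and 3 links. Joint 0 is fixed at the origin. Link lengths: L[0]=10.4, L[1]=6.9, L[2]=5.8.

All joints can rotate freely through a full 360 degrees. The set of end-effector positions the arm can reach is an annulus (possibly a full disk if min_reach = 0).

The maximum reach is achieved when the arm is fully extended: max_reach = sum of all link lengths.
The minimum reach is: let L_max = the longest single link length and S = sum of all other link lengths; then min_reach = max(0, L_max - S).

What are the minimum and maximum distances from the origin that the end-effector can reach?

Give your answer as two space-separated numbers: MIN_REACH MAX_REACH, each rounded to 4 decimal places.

Answer: 0.0000 23.1000

Derivation:
Link lengths: [10.4, 6.9, 5.8]
max_reach = 10.4 + 6.9 + 5.8 = 23.1
L_max = max([10.4, 6.9, 5.8]) = 10.4
S (sum of others) = 23.1 - 10.4 = 12.7
min_reach = max(0, 10.4 - 12.7) = max(0, -2.3) = 0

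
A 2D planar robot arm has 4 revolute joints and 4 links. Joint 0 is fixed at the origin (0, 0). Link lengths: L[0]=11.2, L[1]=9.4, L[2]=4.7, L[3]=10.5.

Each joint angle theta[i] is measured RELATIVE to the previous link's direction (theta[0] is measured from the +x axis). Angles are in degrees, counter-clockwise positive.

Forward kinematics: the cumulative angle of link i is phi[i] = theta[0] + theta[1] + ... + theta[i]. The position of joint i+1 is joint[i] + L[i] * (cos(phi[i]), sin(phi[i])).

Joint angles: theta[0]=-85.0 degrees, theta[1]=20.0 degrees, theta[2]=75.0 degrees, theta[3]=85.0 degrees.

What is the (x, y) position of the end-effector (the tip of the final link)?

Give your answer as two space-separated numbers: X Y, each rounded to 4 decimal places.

joint[0] = (0.0000, 0.0000)  (base)
link 0: phi[0] = -85 = -85 deg
  cos(-85 deg) = 0.0872, sin(-85 deg) = -0.9962
  joint[1] = (0.0000, 0.0000) + 11.2 * (0.0872, -0.9962) = (0.0000 + 0.9761, 0.0000 + -11.1574) = (0.9761, -11.1574)
link 1: phi[1] = -85 + 20 = -65 deg
  cos(-65 deg) = 0.4226, sin(-65 deg) = -0.9063
  joint[2] = (0.9761, -11.1574) + 9.4 * (0.4226, -0.9063) = (0.9761 + 3.9726, -11.1574 + -8.5193) = (4.9488, -19.6767)
link 2: phi[2] = -85 + 20 + 75 = 10 deg
  cos(10 deg) = 0.9848, sin(10 deg) = 0.1736
  joint[3] = (4.9488, -19.6767) + 4.7 * (0.9848, 0.1736) = (4.9488 + 4.6286, -19.6767 + 0.8161) = (9.5774, -18.8605)
link 3: phi[3] = -85 + 20 + 75 + 85 = 95 deg
  cos(95 deg) = -0.0872, sin(95 deg) = 0.9962
  joint[4] = (9.5774, -18.8605) + 10.5 * (-0.0872, 0.9962) = (9.5774 + -0.9151, -18.8605 + 10.4600) = (8.6622, -8.4005)
End effector: (8.6622, -8.4005)

Answer: 8.6622 -8.4005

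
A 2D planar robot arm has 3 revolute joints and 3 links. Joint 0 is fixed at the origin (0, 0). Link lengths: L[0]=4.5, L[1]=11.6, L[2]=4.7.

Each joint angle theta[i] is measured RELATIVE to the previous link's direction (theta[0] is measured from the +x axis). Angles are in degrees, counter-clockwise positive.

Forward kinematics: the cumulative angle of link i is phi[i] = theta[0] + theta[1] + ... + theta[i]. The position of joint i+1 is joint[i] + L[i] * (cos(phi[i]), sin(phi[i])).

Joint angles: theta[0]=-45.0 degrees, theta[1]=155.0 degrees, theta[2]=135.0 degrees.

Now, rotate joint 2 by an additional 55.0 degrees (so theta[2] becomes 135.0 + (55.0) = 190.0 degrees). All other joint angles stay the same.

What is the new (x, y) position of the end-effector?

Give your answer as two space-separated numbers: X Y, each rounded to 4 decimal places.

joint[0] = (0.0000, 0.0000)  (base)
link 0: phi[0] = -45 = -45 deg
  cos(-45 deg) = 0.7071, sin(-45 deg) = -0.7071
  joint[1] = (0.0000, 0.0000) + 4.5 * (0.7071, -0.7071) = (0.0000 + 3.1820, 0.0000 + -3.1820) = (3.1820, -3.1820)
link 1: phi[1] = -45 + 155 = 110 deg
  cos(110 deg) = -0.3420, sin(110 deg) = 0.9397
  joint[2] = (3.1820, -3.1820) + 11.6 * (-0.3420, 0.9397) = (3.1820 + -3.9674, -3.1820 + 10.9004) = (-0.7855, 7.7185)
link 2: phi[2] = -45 + 155 + 190 = 300 deg
  cos(300 deg) = 0.5000, sin(300 deg) = -0.8660
  joint[3] = (-0.7855, 7.7185) + 4.7 * (0.5000, -0.8660) = (-0.7855 + 2.3500, 7.7185 + -4.0703) = (1.5645, 3.6481)
End effector: (1.5645, 3.6481)

Answer: 1.5645 3.6481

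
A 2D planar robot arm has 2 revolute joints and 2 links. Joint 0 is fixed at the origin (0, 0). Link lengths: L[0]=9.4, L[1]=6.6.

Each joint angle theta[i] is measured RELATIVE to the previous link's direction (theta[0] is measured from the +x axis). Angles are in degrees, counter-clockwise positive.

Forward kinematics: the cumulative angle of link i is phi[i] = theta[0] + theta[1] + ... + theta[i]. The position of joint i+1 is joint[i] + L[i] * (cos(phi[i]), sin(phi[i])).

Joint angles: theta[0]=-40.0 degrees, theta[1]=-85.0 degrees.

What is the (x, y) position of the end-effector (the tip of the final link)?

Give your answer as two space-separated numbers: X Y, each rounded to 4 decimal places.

joint[0] = (0.0000, 0.0000)  (base)
link 0: phi[0] = -40 = -40 deg
  cos(-40 deg) = 0.7660, sin(-40 deg) = -0.6428
  joint[1] = (0.0000, 0.0000) + 9.4 * (0.7660, -0.6428) = (0.0000 + 7.2008, 0.0000 + -6.0422) = (7.2008, -6.0422)
link 1: phi[1] = -40 + -85 = -125 deg
  cos(-125 deg) = -0.5736, sin(-125 deg) = -0.8192
  joint[2] = (7.2008, -6.0422) + 6.6 * (-0.5736, -0.8192) = (7.2008 + -3.7856, -6.0422 + -5.4064) = (3.4152, -11.4486)
End effector: (3.4152, -11.4486)

Answer: 3.4152 -11.4486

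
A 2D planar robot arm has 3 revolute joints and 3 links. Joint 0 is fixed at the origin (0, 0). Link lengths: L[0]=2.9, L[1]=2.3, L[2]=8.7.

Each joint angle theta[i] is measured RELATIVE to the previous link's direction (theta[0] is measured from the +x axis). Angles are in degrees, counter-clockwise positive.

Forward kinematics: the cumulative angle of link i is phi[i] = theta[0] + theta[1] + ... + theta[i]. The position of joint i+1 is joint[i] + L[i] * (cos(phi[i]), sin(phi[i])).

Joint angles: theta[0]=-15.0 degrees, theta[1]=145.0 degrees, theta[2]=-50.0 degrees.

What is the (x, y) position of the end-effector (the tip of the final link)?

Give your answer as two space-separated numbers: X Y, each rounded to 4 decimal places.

joint[0] = (0.0000, 0.0000)  (base)
link 0: phi[0] = -15 = -15 deg
  cos(-15 deg) = 0.9659, sin(-15 deg) = -0.2588
  joint[1] = (0.0000, 0.0000) + 2.9 * (0.9659, -0.2588) = (0.0000 + 2.8012, 0.0000 + -0.7506) = (2.8012, -0.7506)
link 1: phi[1] = -15 + 145 = 130 deg
  cos(130 deg) = -0.6428, sin(130 deg) = 0.7660
  joint[2] = (2.8012, -0.7506) + 2.3 * (-0.6428, 0.7660) = (2.8012 + -1.4784, -0.7506 + 1.7619) = (1.3228, 1.0113)
link 2: phi[2] = -15 + 145 + -50 = 80 deg
  cos(80 deg) = 0.1736, sin(80 deg) = 0.9848
  joint[3] = (1.3228, 1.0113) + 8.7 * (0.1736, 0.9848) = (1.3228 + 1.5107, 1.0113 + 8.5678) = (2.8335, 9.5792)
End effector: (2.8335, 9.5792)

Answer: 2.8335 9.5792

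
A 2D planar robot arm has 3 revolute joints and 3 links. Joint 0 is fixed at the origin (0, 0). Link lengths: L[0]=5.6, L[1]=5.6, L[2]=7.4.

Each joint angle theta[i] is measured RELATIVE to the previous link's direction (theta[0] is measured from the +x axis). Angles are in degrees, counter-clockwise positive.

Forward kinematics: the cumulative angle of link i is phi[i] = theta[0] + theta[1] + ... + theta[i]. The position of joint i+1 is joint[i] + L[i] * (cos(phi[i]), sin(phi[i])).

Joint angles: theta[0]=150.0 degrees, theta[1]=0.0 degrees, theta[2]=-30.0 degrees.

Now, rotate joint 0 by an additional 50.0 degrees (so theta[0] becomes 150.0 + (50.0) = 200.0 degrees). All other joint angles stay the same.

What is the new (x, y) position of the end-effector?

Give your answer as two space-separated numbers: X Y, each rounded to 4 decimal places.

joint[0] = (0.0000, 0.0000)  (base)
link 0: phi[0] = 200 = 200 deg
  cos(200 deg) = -0.9397, sin(200 deg) = -0.3420
  joint[1] = (0.0000, 0.0000) + 5.6 * (-0.9397, -0.3420) = (0.0000 + -5.2623, 0.0000 + -1.9153) = (-5.2623, -1.9153)
link 1: phi[1] = 200 + 0 = 200 deg
  cos(200 deg) = -0.9397, sin(200 deg) = -0.3420
  joint[2] = (-5.2623, -1.9153) + 5.6 * (-0.9397, -0.3420) = (-5.2623 + -5.2623, -1.9153 + -1.9153) = (-10.5246, -3.8306)
link 2: phi[2] = 200 + 0 + -30 = 170 deg
  cos(170 deg) = -0.9848, sin(170 deg) = 0.1736
  joint[3] = (-10.5246, -3.8306) + 7.4 * (-0.9848, 0.1736) = (-10.5246 + -7.2876, -3.8306 + 1.2850) = (-17.8121, -2.5456)
End effector: (-17.8121, -2.5456)

Answer: -17.8121 -2.5456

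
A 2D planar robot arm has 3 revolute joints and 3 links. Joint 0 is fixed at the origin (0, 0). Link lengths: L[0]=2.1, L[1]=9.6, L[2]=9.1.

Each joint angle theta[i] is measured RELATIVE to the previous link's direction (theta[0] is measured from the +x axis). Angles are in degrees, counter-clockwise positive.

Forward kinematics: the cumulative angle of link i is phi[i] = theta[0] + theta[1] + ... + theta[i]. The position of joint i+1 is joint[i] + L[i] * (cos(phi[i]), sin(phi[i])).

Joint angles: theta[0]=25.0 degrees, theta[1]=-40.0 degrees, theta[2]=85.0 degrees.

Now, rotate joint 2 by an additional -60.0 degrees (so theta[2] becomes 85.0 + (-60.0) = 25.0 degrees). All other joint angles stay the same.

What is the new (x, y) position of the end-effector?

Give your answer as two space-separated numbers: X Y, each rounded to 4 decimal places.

joint[0] = (0.0000, 0.0000)  (base)
link 0: phi[0] = 25 = 25 deg
  cos(25 deg) = 0.9063, sin(25 deg) = 0.4226
  joint[1] = (0.0000, 0.0000) + 2.1 * (0.9063, 0.4226) = (0.0000 + 1.9032, 0.0000 + 0.8875) = (1.9032, 0.8875)
link 1: phi[1] = 25 + -40 = -15 deg
  cos(-15 deg) = 0.9659, sin(-15 deg) = -0.2588
  joint[2] = (1.9032, 0.8875) + 9.6 * (0.9659, -0.2588) = (1.9032 + 9.2729, 0.8875 + -2.4847) = (11.1761, -1.5972)
link 2: phi[2] = 25 + -40 + 25 = 10 deg
  cos(10 deg) = 0.9848, sin(10 deg) = 0.1736
  joint[3] = (11.1761, -1.5972) + 9.1 * (0.9848, 0.1736) = (11.1761 + 8.9618, -1.5972 + 1.5802) = (20.1379, -0.0170)
End effector: (20.1379, -0.0170)

Answer: 20.1379 -0.0170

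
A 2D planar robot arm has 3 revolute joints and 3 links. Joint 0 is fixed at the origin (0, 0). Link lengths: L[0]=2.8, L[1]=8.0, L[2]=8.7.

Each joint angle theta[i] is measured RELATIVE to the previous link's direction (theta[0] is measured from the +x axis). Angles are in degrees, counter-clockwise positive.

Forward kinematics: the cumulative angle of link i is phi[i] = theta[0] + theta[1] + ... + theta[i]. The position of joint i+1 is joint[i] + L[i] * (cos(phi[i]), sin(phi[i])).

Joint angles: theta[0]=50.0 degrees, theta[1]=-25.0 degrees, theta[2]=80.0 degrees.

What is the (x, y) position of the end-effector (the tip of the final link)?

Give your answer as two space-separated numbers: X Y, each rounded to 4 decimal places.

Answer: 6.7985 13.9294

Derivation:
joint[0] = (0.0000, 0.0000)  (base)
link 0: phi[0] = 50 = 50 deg
  cos(50 deg) = 0.6428, sin(50 deg) = 0.7660
  joint[1] = (0.0000, 0.0000) + 2.8 * (0.6428, 0.7660) = (0.0000 + 1.7998, 0.0000 + 2.1449) = (1.7998, 2.1449)
link 1: phi[1] = 50 + -25 = 25 deg
  cos(25 deg) = 0.9063, sin(25 deg) = 0.4226
  joint[2] = (1.7998, 2.1449) + 8 * (0.9063, 0.4226) = (1.7998 + 7.2505, 2.1449 + 3.3809) = (9.0503, 5.5259)
link 2: phi[2] = 50 + -25 + 80 = 105 deg
  cos(105 deg) = -0.2588, sin(105 deg) = 0.9659
  joint[3] = (9.0503, 5.5259) + 8.7 * (-0.2588, 0.9659) = (9.0503 + -2.2517, 5.5259 + 8.4036) = (6.7985, 13.9294)
End effector: (6.7985, 13.9294)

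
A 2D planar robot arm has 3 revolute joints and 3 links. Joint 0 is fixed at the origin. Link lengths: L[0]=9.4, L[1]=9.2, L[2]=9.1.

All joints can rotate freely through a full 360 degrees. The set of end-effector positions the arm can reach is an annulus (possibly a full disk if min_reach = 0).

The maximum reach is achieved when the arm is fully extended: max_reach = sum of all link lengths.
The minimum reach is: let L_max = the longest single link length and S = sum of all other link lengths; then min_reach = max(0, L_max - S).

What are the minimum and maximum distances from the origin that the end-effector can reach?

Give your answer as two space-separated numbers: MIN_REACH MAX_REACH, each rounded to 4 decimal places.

Answer: 0.0000 27.7000

Derivation:
Link lengths: [9.4, 9.2, 9.1]
max_reach = 9.4 + 9.2 + 9.1 = 27.7
L_max = max([9.4, 9.2, 9.1]) = 9.4
S (sum of others) = 27.7 - 9.4 = 18.3
min_reach = max(0, 9.4 - 18.3) = max(0, -8.9) = 0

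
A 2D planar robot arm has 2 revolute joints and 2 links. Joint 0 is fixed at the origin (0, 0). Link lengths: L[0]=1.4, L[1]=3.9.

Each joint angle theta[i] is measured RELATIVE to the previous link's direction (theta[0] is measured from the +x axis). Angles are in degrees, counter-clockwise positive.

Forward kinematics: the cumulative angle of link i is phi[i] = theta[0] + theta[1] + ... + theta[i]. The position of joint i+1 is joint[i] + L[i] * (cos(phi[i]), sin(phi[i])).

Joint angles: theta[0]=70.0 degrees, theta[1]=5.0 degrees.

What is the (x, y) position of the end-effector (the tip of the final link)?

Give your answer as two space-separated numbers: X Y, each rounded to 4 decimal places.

Answer: 1.4882 5.0827

Derivation:
joint[0] = (0.0000, 0.0000)  (base)
link 0: phi[0] = 70 = 70 deg
  cos(70 deg) = 0.3420, sin(70 deg) = 0.9397
  joint[1] = (0.0000, 0.0000) + 1.4 * (0.3420, 0.9397) = (0.0000 + 0.4788, 0.0000 + 1.3156) = (0.4788, 1.3156)
link 1: phi[1] = 70 + 5 = 75 deg
  cos(75 deg) = 0.2588, sin(75 deg) = 0.9659
  joint[2] = (0.4788, 1.3156) + 3.9 * (0.2588, 0.9659) = (0.4788 + 1.0094, 1.3156 + 3.7671) = (1.4882, 5.0827)
End effector: (1.4882, 5.0827)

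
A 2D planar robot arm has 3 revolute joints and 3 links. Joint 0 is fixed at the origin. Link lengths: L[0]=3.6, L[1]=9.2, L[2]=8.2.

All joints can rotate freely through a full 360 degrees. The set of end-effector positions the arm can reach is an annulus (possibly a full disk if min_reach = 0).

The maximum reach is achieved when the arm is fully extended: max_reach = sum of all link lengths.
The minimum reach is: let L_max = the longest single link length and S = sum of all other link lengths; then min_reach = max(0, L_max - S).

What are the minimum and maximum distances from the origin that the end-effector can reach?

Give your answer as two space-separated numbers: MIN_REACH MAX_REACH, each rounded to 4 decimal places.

Answer: 0.0000 21.0000

Derivation:
Link lengths: [3.6, 9.2, 8.2]
max_reach = 3.6 + 9.2 + 8.2 = 21
L_max = max([3.6, 9.2, 8.2]) = 9.2
S (sum of others) = 21 - 9.2 = 11.8
min_reach = max(0, 9.2 - 11.8) = max(0, -2.6) = 0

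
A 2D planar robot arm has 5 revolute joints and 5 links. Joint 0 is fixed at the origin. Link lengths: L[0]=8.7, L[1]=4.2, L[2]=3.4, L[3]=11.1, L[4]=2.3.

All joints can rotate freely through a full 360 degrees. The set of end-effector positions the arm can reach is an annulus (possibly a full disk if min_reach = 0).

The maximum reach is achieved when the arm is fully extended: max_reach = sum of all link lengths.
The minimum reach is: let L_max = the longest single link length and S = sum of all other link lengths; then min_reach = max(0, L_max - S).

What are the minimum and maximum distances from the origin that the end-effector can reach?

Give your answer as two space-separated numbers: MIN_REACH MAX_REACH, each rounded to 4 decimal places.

Link lengths: [8.7, 4.2, 3.4, 11.1, 2.3]
max_reach = 8.7 + 4.2 + 3.4 + 11.1 + 2.3 = 29.7
L_max = max([8.7, 4.2, 3.4, 11.1, 2.3]) = 11.1
S (sum of others) = 29.7 - 11.1 = 18.6
min_reach = max(0, 11.1 - 18.6) = max(0, -7.5) = 0

Answer: 0.0000 29.7000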